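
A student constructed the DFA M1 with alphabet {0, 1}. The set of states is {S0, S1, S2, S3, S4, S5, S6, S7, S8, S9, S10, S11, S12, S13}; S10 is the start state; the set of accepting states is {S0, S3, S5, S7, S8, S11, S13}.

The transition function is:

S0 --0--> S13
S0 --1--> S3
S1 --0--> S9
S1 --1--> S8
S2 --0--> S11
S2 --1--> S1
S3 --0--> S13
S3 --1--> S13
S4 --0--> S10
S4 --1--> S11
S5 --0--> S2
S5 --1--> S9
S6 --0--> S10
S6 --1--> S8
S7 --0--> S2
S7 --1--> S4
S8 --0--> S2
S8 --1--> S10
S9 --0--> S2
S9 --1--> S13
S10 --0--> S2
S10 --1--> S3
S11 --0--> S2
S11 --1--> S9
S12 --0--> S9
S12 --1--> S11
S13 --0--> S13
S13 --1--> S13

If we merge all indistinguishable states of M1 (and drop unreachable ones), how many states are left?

5

States {S0,S4,S5,S6,S7,S12} cannot be reached from the start state, so discard them.
Start with accepting vs non-accepting: {S3,S8,S11,S13} | {S1,S2,S9,S10}.
Split {S3,S8,S11,S13} by δ(·,0) → {S3,S13} and {S8,S11}.
Refine {S1,S2,S9,S10} on symbol 0: members go to different blocks, giving {S1,S9,S10} and {S2}.
On input 0, block {S1,S9,S10} splits into {S9,S10} and {S1}.
The partition is now stable with 5 blocks: {S3,S13} | {S9,S10} | {S8,S11} | {S2} | {S1}.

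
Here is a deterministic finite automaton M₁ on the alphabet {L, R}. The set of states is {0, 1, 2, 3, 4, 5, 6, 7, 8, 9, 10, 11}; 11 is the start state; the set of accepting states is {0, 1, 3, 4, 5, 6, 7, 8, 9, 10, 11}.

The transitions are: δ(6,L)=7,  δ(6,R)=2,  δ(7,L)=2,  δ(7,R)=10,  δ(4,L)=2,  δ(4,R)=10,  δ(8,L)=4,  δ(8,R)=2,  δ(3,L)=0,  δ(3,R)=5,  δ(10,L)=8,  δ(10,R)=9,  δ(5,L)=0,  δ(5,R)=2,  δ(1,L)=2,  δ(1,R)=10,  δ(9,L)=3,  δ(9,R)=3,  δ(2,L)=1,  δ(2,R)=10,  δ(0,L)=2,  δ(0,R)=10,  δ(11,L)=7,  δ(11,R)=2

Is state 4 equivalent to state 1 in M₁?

First remove the unreachable states {6}; 11 states remain.
Initial partition by acceptance: {0,1,3,4,5,7,8,9,10,11} | {2}.
Split {0,1,3,4,5,7,8,9,10,11} by δ(·,L) → {3,5,8,9,10,11} and {0,1,4,7}.
Split {3,5,8,9,10,11} by δ(·,L) → {3,5,8,11} and {9,10}.
Refine {3,5,8,11} on symbol R: members go to different blocks, giving {5,8,11} and {3}.
Split {9,10} by δ(·,L) → {9} and {10}.
The partition is now stable with 6 blocks: {5,8,11} | {2} | {0,1,4,7} | {9} | {3} | {10}.
4 and 1 lie in the same block of the stable partition, so they are equivalent — no string distinguishes them.

Yes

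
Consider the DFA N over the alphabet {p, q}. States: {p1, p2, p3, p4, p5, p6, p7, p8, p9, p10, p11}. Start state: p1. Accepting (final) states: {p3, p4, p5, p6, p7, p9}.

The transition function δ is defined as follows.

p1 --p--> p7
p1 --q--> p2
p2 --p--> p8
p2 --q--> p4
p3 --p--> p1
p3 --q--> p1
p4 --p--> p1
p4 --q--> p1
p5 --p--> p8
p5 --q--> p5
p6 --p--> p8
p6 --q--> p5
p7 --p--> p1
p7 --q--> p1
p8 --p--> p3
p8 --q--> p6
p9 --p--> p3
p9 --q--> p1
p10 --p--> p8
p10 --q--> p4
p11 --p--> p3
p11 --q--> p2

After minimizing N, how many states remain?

First remove the unreachable states {p9,p10,p11}; 8 states remain.
P0 = {p3,p4,p5,p6,p7} | {p1,p2,p8}.
Refine {p3,p4,p5,p6,p7} on symbol q: members go to different blocks, giving {p3,p4,p7} and {p5,p6}.
Split {p1,p2,p8} by δ(·,p) → {p1,p8} and {p2}.
Split {p1,p8} by δ(·,q) → {p1} and {p8}.
No further refinement is possible. Final partition (5 blocks): {p3,p4,p7} | {p1} | {p5,p6} | {p2} | {p8}.

5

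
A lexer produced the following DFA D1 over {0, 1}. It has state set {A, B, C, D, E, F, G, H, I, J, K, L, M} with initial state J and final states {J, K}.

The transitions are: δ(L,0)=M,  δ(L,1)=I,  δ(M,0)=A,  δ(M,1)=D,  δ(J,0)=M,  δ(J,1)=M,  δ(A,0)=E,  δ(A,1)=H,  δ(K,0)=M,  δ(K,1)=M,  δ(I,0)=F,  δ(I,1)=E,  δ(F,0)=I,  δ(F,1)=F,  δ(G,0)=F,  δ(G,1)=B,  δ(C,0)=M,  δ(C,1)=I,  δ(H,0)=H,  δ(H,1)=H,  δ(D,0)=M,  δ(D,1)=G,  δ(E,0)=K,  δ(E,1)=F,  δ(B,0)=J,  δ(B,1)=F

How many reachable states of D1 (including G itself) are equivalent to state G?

Reachable states from the start: {A,B,D,E,F,G,H,I,J,K,M}. Unreachable: {C,L} — drop them.
Initial partition by acceptance: {J,K} | {A,B,D,E,F,G,H,I,M}.
Split {A,B,D,E,F,G,H,I,M} by δ(·,0) → {A,D,F,G,H,I,M} and {B,E}.
On input 0, block {A,D,F,G,H,I,M} splits into {D,F,G,H,I,M} and {A}.
Refine {D,F,G,H,I,M} on symbol 0: members go to different blocks, giving {D,F,G,H,I} and {M}.
Refine {D,F,G,H,I} on symbol 0: members go to different blocks, giving {F,G,H,I} and {D}.
Split {F,G,H,I} by δ(·,1) → {F,H} and {G,I}.
Split {F,H} by δ(·,0) → {F} and {H}.
No further refinement is possible. Final partition (8 blocks): {J,K} | {F} | {B,E} | {A} | {M} | {D} | {G,I} | {H}.
State G belongs to the block {G,I}, which has 2 states.

2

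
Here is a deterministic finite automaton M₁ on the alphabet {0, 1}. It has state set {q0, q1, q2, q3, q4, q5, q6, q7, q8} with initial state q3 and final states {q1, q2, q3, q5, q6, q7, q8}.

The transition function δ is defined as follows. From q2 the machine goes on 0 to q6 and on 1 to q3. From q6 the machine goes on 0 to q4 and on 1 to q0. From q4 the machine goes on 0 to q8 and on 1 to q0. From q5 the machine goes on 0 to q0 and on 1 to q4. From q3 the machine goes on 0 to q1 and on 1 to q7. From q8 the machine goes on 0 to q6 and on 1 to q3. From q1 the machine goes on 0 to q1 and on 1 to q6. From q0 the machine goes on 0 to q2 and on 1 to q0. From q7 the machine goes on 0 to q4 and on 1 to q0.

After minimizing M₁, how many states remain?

States {q5} cannot be reached from the start state, so discard them.
P0 = {q1,q2,q3,q6,q7,q8} | {q0,q4}.
On input 0, block {q1,q2,q3,q6,q7,q8} splits into {q1,q2,q3,q8} and {q6,q7}.
Split {q1,q2,q3,q8} by δ(·,0) → {q1,q3} and {q2,q8}.
The partition is now stable with 4 blocks: {q1,q3} | {q0,q4} | {q6,q7} | {q2,q8}.

4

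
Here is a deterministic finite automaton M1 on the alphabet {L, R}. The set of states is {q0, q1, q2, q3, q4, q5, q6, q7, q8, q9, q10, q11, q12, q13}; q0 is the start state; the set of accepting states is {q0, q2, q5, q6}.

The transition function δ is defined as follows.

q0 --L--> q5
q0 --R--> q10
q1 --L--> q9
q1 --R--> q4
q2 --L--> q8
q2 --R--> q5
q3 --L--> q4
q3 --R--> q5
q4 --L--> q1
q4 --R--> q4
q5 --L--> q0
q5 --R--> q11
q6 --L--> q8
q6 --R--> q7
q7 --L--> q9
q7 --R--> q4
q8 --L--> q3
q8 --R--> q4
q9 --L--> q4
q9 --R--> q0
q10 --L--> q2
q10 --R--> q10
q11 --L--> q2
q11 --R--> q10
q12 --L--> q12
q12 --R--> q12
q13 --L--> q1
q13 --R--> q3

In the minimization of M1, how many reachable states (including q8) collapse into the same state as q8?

First remove the unreachable states {q6,q7,q12,q13}; 10 states remain.
Start with accepting vs non-accepting: {q0,q2,q5} | {q1,q3,q4,q8,q9,q10,q11}.
Refine {q0,q2,q5} on symbol L: members go to different blocks, giving {q0,q5} and {q2}.
Refine {q1,q3,q4,q8,q9,q10,q11} on symbol L: members go to different blocks, giving {q1,q3,q4,q8,q9} and {q10,q11}.
Split {q1,q3,q4,q8,q9} by δ(·,R) → {q1,q4,q8} and {q3,q9}.
Refine {q1,q4,q8} on symbol L: members go to different blocks, giving {q1,q8} and {q4}.
Stable partition: {q0,q5} | {q1,q8} | {q2} | {q10,q11} | {q3,q9} | {q4} — 6 equivalence classes.
State q8 belongs to the block {q1,q8}, which has 2 states.

2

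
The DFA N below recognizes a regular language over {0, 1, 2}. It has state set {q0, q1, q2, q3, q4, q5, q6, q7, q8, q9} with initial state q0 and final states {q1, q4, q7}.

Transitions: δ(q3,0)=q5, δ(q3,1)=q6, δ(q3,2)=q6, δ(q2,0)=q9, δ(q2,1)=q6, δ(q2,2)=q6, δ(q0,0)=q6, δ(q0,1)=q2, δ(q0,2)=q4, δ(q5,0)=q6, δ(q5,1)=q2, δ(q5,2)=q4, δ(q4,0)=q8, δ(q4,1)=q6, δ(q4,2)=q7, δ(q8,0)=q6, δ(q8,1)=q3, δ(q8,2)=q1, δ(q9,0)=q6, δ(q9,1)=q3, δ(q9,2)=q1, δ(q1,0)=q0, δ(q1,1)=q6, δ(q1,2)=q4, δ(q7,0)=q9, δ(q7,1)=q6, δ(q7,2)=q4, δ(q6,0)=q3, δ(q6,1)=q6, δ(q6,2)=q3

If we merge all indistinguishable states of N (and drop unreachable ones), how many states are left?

4

All states are reachable from the start state.
Initial partition by acceptance: {q1,q4,q7} | {q0,q2,q3,q5,q6,q8,q9}.
Refine {q0,q2,q3,q5,q6,q8,q9} on symbol 2: members go to different blocks, giving {q0,q5,q8,q9} and {q2,q3,q6}.
Split {q2,q3,q6} by δ(·,0) → {q2,q3} and {q6}.
The partition is now stable with 4 blocks: {q1,q4,q7} | {q0,q5,q8,q9} | {q2,q3} | {q6}.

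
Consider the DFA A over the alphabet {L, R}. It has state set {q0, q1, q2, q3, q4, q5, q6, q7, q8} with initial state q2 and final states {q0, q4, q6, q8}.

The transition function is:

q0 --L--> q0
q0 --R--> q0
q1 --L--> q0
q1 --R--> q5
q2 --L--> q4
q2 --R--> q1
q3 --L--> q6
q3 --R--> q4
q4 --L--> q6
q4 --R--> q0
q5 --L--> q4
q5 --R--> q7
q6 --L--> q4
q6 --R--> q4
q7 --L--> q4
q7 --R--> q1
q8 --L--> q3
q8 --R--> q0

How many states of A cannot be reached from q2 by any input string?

2

BFS from q2 reaches {q0, q1, q2, q4, q5, q6, q7}; the 2 state(s) q3, q8 are never visited.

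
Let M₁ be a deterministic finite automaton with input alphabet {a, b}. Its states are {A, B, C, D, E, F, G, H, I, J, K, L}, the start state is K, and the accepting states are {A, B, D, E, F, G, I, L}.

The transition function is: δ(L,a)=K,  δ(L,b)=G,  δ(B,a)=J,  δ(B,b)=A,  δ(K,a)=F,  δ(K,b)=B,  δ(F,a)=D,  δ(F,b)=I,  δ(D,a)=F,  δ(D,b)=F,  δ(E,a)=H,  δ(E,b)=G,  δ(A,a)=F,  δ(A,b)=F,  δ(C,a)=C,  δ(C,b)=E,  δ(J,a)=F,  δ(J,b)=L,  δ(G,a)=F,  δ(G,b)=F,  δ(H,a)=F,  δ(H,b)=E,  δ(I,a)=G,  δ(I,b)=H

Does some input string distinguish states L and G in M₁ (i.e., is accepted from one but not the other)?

Yes

States {C} cannot be reached from the start state, so discard them.
Start with accepting vs non-accepting: {A,B,D,E,F,G,I,L} | {H,J,K}.
On input a, block {A,B,D,E,F,G,I,L} splits into {A,D,F,G,I} and {B,E,L}.
Refine {A,D,F,G,I} on symbol b: members go to different blocks, giving {A,D,F,G} and {I}.
Split {A,D,F,G} by δ(·,b) → {A,D,G} and {F}.
Stable partition: {A,D,G} | {H,J,K} | {B,E,L} | {I} | {F} — 5 equivalence classes.
L and G end up in different blocks, so they are distinguishable. For instance, the string 'a' is accepted from only G.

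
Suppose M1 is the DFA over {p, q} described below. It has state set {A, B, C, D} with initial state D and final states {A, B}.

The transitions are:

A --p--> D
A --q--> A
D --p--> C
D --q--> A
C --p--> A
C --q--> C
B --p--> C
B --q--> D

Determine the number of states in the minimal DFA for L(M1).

States {B} cannot be reached from the start state, so discard them.
Initial partition by acceptance: {A} | {C,D}.
Split {C,D} by δ(·,p) → {C} and {D}.
No further refinement is possible. Final partition (3 blocks): {A} | {C} | {D}.

3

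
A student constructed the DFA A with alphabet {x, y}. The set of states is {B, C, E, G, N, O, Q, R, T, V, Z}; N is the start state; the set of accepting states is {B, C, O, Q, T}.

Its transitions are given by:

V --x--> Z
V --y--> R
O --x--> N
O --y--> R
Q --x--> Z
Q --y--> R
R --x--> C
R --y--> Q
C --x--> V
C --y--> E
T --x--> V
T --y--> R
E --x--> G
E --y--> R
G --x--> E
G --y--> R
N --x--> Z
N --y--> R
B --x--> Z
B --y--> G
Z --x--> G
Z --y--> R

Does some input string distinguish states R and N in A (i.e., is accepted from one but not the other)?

States {B,O,T} cannot be reached from the start state, so discard them.
Start with accepting vs non-accepting: {C,Q} | {E,G,N,R,V,Z}.
Split {E,G,N,R,V,Z} by δ(·,x) → {E,G,N,V,Z} and {R}.
Split {C,Q} by δ(·,y) → {C} and {Q}.
No further refinement is possible. Final partition (4 blocks): {C} | {E,G,N,V,Z} | {R} | {Q}.
R and N end up in different blocks, so they are distinguishable. For instance, the string 'x' is accepted from only R.

Yes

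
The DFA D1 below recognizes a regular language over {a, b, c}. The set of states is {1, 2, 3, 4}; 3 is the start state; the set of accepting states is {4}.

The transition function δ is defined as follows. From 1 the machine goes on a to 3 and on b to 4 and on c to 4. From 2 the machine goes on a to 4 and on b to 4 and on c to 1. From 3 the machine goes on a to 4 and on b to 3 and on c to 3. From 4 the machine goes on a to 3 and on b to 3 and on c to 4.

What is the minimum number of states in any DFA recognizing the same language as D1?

First remove the unreachable states {1,2}; 2 states remain.
Start with accepting vs non-accepting: {4} | {3}.
No further refinement is possible. Final partition (2 blocks): {4} | {3}.

2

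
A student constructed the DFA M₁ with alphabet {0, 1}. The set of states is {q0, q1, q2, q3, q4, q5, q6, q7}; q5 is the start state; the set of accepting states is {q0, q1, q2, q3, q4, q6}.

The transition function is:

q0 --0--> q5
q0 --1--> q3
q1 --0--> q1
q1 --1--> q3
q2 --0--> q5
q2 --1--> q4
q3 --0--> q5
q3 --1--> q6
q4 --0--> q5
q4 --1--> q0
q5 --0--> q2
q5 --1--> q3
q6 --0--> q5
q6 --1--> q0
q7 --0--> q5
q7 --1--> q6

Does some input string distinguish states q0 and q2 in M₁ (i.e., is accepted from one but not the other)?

No

First remove the unreachable states {q1,q7}; 6 states remain.
P0 = {q0,q2,q3,q4,q6} | {q5}.
The partition is now stable with 2 blocks: {q0,q2,q3,q4,q6} | {q5}.
q0 and q2 lie in the same block of the stable partition, so they are equivalent — no string distinguishes them.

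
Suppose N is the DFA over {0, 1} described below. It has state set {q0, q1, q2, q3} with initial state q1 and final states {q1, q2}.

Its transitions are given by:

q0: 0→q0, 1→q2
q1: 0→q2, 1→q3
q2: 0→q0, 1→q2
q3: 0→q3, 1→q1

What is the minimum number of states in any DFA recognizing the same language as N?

All states are reachable from the start state.
Initial partition by acceptance: {q1,q2} | {q0,q3}.
Split {q1,q2} by δ(·,0) → {q1} and {q2}.
On input 1, block {q0,q3} splits into {q0} and {q3}.
No further refinement is possible. Final partition (4 blocks): {q1} | {q0} | {q2} | {q3}.

4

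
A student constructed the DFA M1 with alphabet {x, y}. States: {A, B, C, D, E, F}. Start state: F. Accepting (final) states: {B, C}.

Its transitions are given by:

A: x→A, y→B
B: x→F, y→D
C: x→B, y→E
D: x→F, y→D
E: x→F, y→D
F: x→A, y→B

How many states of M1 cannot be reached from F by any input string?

No path from F leads to C, E; the other 4 states are all reachable.

2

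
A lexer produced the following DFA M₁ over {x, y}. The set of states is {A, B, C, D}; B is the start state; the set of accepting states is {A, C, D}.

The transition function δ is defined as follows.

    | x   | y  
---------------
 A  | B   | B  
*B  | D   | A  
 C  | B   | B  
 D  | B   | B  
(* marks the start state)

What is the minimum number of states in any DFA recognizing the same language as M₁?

States {C} cannot be reached from the start state, so discard them.
Initial partition by acceptance: {A,D} | {B}.
The partition is now stable with 2 blocks: {A,D} | {B}.

2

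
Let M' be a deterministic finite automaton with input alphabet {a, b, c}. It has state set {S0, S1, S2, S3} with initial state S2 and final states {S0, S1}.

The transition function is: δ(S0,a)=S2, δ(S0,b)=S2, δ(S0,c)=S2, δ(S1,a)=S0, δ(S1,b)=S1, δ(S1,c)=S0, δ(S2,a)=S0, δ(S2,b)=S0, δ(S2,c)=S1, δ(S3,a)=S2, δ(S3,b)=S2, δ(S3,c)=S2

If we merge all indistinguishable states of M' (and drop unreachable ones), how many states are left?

States {S3} cannot be reached from the start state, so discard them.
P0 = {S0,S1} | {S2}.
Refine {S0,S1} on symbol a: members go to different blocks, giving {S0} and {S1}.
The partition is now stable with 3 blocks: {S0} | {S2} | {S1}.

3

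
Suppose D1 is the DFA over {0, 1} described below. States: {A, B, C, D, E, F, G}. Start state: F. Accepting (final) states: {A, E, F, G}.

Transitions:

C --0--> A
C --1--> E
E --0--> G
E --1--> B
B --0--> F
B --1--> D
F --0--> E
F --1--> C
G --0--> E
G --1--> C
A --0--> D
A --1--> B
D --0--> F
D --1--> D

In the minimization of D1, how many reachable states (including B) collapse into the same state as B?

2

P0 = {A,E,F,G} | {B,C,D}.
On input 0, block {A,E,F,G} splits into {E,F,G} and {A}.
On input 0, block {B,C,D} splits into {B,D} and {C}.
On input 1, block {E,F,G} splits into {F,G} and {E}.
No further refinement is possible. Final partition (5 blocks): {F,G} | {B,D} | {A} | {C} | {E}.
State B belongs to the block {B,D}, which has 2 states.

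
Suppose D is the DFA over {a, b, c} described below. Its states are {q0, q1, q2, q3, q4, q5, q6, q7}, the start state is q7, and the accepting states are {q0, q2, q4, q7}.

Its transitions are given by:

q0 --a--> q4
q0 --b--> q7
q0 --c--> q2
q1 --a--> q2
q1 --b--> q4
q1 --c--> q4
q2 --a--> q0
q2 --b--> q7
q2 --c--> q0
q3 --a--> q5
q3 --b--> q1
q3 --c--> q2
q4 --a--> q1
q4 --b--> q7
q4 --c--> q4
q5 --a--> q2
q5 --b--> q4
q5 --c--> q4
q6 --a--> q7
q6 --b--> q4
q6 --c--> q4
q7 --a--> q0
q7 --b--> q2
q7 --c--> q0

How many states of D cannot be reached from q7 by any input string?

3

Starting at q7 and following transitions, the reachable set is {q0, q1, q2, q4, q7}. That leaves q3, q5, q6 unreachable — 3 in total.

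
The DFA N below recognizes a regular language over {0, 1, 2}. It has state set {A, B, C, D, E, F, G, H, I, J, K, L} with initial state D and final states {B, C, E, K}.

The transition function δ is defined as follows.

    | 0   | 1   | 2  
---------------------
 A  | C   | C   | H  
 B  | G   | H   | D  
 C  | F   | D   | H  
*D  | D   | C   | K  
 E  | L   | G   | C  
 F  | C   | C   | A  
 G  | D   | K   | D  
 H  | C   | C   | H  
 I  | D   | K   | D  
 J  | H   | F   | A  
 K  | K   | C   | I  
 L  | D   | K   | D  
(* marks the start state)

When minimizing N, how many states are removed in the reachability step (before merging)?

Starting at D and following transitions, the reachable set is {A, C, D, F, H, I, K}. That leaves B, E, G, J, L unreachable — 5 in total.

5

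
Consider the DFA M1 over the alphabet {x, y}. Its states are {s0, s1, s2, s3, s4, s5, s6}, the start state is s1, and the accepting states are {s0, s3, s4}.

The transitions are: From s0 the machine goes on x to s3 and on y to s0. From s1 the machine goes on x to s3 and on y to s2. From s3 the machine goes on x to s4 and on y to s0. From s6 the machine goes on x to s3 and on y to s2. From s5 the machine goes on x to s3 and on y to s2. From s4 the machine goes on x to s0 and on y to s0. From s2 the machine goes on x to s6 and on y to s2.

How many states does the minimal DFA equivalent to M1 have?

First remove the unreachable states {s5}; 6 states remain.
P0 = {s0,s3,s4} | {s1,s2,s6}.
On input x, block {s1,s2,s6} splits into {s1,s6} and {s2}.
No further refinement is possible. Final partition (3 blocks): {s0,s3,s4} | {s1,s6} | {s2}.

3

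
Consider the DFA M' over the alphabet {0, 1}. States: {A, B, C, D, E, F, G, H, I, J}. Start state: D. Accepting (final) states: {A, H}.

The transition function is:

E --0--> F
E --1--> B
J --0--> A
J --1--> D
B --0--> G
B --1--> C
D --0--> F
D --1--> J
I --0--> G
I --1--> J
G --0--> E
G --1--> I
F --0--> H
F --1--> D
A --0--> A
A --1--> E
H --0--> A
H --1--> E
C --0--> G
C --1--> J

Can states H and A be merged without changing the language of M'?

All states are reachable from the start state.
Initial partition by acceptance: {A,H} | {B,C,D,E,F,G,I,J}.
Refine {B,C,D,E,F,G,I,J} on symbol 0: members go to different blocks, giving {B,C,D,E,G,I} and {F,J}.
On input 0, block {B,C,D,E,G,I} splits into {B,C,G,I} and {D,E}.
Split {B,C,G,I} by δ(·,0) → {B,C,I} and {G}.
Refine {B,C,I} on symbol 1: members go to different blocks, giving {C,I} and {B}.
Split {D,E} by δ(·,1) → {D} and {E}.
No further refinement is possible. Final partition (7 blocks): {A,H} | {C,I} | {F,J} | {D} | {G} | {B} | {E}.
H and A lie in the same block of the stable partition, so they are equivalent — no string distinguishes them.

Yes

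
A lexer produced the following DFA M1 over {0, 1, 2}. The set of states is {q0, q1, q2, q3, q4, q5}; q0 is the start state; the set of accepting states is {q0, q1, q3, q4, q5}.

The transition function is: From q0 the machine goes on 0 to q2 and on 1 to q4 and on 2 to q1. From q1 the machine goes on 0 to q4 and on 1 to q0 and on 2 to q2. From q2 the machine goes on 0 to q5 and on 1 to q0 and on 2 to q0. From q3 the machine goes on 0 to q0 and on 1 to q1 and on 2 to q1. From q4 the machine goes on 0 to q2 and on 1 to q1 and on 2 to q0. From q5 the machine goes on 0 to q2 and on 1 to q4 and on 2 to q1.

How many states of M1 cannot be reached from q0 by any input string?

1

Starting at q0 and following transitions, the reachable set is {q0, q1, q2, q4, q5}. That leaves q3 unreachable — 1 in total.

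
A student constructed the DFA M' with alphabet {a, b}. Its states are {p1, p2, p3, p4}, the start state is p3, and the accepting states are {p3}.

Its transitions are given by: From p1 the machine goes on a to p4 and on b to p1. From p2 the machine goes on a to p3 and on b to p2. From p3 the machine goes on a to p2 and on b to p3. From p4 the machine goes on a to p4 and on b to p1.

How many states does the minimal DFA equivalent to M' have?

2

Reachable states from the start: {p2,p3}. Unreachable: {p1,p4} — drop them.
Start with accepting vs non-accepting: {p3} | {p2}.
No further refinement is possible. Final partition (2 blocks): {p3} | {p2}.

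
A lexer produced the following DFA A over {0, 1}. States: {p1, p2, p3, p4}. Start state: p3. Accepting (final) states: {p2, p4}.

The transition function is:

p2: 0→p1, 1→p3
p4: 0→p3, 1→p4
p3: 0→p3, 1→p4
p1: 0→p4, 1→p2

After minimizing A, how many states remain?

2

Reachable states from the start: {p3,p4}. Unreachable: {p1,p2} — drop them.
Start with accepting vs non-accepting: {p4} | {p3}.
Stable partition: {p4} | {p3} — 2 equivalence classes.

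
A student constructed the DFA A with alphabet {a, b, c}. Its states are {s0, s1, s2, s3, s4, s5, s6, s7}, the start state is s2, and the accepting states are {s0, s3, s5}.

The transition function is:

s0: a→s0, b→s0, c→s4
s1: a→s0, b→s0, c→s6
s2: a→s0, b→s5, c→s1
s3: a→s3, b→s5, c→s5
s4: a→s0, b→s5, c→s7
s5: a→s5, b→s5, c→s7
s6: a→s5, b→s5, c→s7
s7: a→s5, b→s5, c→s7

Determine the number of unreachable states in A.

1

BFS from s2 reaches {s0, s1, s2, s4, s5, s6, s7}; the 1 state(s) s3 are never visited.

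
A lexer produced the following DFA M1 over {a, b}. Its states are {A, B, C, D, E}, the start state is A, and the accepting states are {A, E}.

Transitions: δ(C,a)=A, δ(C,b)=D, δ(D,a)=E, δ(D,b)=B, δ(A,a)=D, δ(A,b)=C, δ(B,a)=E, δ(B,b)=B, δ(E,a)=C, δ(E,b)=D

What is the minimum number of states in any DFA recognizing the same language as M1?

2

All states are reachable from the start state.
P0 = {A,E} | {B,C,D}.
No further refinement is possible. Final partition (2 blocks): {A,E} | {B,C,D}.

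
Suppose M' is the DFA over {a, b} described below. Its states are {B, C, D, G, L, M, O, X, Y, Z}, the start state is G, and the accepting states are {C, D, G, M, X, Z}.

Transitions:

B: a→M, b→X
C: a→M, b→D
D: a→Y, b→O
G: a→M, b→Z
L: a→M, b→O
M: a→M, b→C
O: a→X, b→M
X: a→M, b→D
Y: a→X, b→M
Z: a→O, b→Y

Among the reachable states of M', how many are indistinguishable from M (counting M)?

States {B,L} cannot be reached from the start state, so discard them.
Initial partition by acceptance: {C,D,G,M,X,Z} | {O,Y}.
Split {C,D,G,M,X,Z} by δ(·,a) → {C,G,M,X} and {D,Z}.
Split {C,G,M,X} by δ(·,b) → {C,G,X} and {M}.
Stable partition: {C,G,X} | {O,Y} | {D,Z} | {M} — 4 equivalence classes.
The equivalence class containing M is {M}, of size 1.

1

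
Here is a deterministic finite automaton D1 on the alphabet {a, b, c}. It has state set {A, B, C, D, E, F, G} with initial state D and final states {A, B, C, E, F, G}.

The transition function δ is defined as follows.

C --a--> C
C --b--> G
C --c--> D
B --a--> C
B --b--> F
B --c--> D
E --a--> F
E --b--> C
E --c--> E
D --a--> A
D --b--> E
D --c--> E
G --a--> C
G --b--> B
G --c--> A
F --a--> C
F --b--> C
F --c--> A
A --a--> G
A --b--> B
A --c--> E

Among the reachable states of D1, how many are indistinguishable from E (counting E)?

2

Initial partition by acceptance: {A,B,C,E,F,G} | {D}.
Split {A,B,C,E,F,G} by δ(·,c) → {A,E,F,G} and {B,C}.
On input a, block {A,E,F,G} splits into {A,E} and {F,G}.
Stable partition: {A,E} | {D} | {B,C} | {F,G} — 4 equivalence classes.
State E belongs to the block {A,E}, which has 2 states.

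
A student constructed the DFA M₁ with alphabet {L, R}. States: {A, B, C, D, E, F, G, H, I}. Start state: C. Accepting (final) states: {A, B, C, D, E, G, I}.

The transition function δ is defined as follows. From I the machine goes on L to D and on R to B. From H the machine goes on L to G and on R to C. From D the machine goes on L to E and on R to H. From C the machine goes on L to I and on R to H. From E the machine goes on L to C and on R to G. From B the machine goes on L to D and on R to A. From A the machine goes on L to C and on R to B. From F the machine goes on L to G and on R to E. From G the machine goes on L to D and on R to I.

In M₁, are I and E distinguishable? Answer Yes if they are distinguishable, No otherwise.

States {F} cannot be reached from the start state, so discard them.
P0 = {A,B,C,D,E,G,I} | {H}.
On input R, block {A,B,C,D,E,G,I} splits into {A,B,E,G,I} and {C,D}.
No further refinement is possible. Final partition (3 blocks): {A,B,E,G,I} | {H} | {C,D}.
I and E lie in the same block of the stable partition, so they are equivalent — no string distinguishes them.

No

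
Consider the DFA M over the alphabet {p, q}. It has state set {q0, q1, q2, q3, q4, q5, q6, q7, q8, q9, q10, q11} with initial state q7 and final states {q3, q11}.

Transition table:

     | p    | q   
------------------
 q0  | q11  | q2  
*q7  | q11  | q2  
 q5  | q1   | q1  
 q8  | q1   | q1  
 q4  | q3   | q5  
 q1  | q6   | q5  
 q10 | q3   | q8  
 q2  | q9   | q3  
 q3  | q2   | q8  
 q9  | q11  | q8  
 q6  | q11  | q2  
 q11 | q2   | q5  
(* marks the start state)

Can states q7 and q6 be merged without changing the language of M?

Yes

States {q0,q4,q10} cannot be reached from the start state, so discard them.
Initial partition by acceptance: {q3,q11} | {q1,q2,q5,q6,q7,q8,q9}.
Split {q1,q2,q5,q6,q7,q8,q9} by δ(·,p) → {q1,q2,q5,q8} and {q6,q7,q9}.
Refine {q1,q2,q5,q8} on symbol p: members go to different blocks, giving {q1,q2} and {q5,q8}.
Refine {q1,q2} on symbol q: members go to different blocks, giving {q1} and {q2}.
Split {q6,q7,q9} by δ(·,q) → {q6,q7} and {q9}.
Stable partition: {q3,q11} | {q1} | {q6,q7} | {q5,q8} | {q2} | {q9} — 6 equivalence classes.
q7 and q6 lie in the same block of the stable partition, so they are equivalent — no string distinguishes them.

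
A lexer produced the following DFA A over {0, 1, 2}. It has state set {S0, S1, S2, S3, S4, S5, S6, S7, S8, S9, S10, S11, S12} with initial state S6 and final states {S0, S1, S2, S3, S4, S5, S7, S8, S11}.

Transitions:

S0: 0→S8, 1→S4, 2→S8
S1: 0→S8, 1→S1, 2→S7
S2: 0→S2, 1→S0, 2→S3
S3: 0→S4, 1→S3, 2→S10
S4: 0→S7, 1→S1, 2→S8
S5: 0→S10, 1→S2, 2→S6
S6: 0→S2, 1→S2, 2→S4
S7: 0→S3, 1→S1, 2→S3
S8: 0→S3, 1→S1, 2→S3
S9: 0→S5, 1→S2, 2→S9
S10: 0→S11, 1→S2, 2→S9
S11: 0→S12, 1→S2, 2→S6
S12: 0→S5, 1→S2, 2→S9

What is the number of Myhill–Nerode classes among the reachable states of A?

7

Initial partition by acceptance: {S0,S1,S2,S3,S4,S5,S7,S8,S11} | {S6,S9,S10,S12}.
Split {S0,S1,S2,S3,S4,S5,S7,S8,S11} by δ(·,0) → {S0,S1,S2,S3,S4,S7,S8} and {S5,S11}.
Split {S0,S1,S2,S3,S4,S7,S8} by δ(·,2) → {S0,S1,S2,S4,S7,S8} and {S3}.
Refine {S0,S1,S2,S4,S7,S8} on symbol 0: members go to different blocks, giving {S0,S1,S2,S4} and {S7,S8}.
On input 0, block {S0,S1,S2,S4} splits into {S0,S1,S4} and {S2}.
Refine {S6,S9,S10,S12} on symbol 0: members go to different blocks, giving {S9,S10,S12} and {S6}.
Stable partition: {S0,S1,S4} | {S9,S10,S12} | {S5,S11} | {S3} | {S7,S8} | {S2} | {S6} — 7 equivalence classes.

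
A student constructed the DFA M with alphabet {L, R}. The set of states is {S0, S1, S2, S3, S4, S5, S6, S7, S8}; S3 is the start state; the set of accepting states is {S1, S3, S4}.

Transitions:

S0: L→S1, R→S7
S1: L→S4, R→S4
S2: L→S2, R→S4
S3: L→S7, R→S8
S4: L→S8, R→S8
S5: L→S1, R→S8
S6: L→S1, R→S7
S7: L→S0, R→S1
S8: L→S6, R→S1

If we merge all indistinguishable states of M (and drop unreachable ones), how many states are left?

4

First remove the unreachable states {S2,S5}; 7 states remain.
Initial partition by acceptance: {S1,S3,S4} | {S0,S6,S7,S8}.
Refine {S1,S3,S4} on symbol L: members go to different blocks, giving {S3,S4} and {S1}.
On input L, block {S0,S6,S7,S8} splits into {S0,S6} and {S7,S8}.
No further refinement is possible. Final partition (4 blocks): {S3,S4} | {S0,S6} | {S1} | {S7,S8}.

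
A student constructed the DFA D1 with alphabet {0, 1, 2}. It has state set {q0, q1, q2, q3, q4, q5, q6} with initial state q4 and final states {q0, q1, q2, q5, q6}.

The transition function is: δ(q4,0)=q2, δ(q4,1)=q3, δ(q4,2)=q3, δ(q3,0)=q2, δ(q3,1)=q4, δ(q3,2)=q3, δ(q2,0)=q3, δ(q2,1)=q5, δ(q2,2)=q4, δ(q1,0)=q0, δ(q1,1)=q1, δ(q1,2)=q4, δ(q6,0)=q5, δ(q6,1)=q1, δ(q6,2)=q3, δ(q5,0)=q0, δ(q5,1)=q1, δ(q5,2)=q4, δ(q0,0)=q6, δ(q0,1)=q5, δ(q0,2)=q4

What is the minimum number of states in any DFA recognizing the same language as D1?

3

Every state is reachable, so we keep all 7.
Initial partition by acceptance: {q0,q1,q2,q5,q6} | {q3,q4}.
On input 0, block {q0,q1,q2,q5,q6} splits into {q0,q1,q5,q6} and {q2}.
The partition is now stable with 3 blocks: {q0,q1,q5,q6} | {q3,q4} | {q2}.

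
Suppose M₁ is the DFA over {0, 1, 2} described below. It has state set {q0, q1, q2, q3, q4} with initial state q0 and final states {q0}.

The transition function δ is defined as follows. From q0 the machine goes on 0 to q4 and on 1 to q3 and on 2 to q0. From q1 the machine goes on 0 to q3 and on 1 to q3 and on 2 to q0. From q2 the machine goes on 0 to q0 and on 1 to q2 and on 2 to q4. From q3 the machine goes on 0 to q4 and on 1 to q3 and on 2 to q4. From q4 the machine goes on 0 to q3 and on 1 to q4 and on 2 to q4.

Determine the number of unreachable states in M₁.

No path from q0 leads to q1, q2; the other 3 states are all reachable.

2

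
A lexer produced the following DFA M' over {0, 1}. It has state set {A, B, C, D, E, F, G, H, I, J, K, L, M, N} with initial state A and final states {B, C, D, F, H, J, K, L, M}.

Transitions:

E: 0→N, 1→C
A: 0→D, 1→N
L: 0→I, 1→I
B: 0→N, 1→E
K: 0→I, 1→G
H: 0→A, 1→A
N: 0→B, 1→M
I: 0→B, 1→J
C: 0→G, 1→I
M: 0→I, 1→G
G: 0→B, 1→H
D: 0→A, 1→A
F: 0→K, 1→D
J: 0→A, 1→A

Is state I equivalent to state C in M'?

No

Reachable states from the start: {A,B,C,D,E,G,H,I,J,M,N}. Unreachable: {F,K,L} — drop them.
Initial partition by acceptance: {B,C,D,H,J,M} | {A,E,G,I,N}.
Split {A,E,G,I,N} by δ(·,0) → {A,G,I,N} and {E}.
Refine {B,C,D,H,J,M} on symbol 1: members go to different blocks, giving {C,D,H,J,M} and {B}.
Refine {A,G,I,N} on symbol 0: members go to different blocks, giving {G,I,N} and {A}.
On input 0, block {C,D,H,J,M} splits into {D,H,J} and {C,M}.
Refine {G,I,N} on symbol 1: members go to different blocks, giving {G,I} and {N}.
No further refinement is possible. Final partition (7 blocks): {D,H,J} | {G,I} | {E} | {B} | {A} | {C,M} | {N}.
I and C end up in different blocks, so they are distinguishable. For instance, the string 'ε' is accepted from only C.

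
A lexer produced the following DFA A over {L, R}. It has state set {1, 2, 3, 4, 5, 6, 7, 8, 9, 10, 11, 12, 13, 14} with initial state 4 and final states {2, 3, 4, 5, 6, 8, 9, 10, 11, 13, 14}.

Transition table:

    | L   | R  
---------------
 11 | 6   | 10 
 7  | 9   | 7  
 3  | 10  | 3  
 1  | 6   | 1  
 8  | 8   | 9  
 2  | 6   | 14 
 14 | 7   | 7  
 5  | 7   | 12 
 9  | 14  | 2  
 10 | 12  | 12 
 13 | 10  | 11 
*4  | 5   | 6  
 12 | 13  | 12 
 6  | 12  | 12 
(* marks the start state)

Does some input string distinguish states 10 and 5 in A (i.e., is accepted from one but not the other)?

No

First remove the unreachable states {1,3,8}; 11 states remain.
P0 = {2,4,5,6,9,10,11,13,14} | {7,12}.
Refine {2,4,5,6,9,10,11,13,14} on symbol L: members go to different blocks, giving {2,4,9,11,13} and {5,6,10,14}.
On input R, block {2,4,9,11,13} splits into {2,4,11} and {9,13}.
Stable partition: {2,4,11} | {7,12} | {5,6,10,14} | {9,13} — 4 equivalence classes.
10 and 5 lie in the same block of the stable partition, so they are equivalent — no string distinguishes them.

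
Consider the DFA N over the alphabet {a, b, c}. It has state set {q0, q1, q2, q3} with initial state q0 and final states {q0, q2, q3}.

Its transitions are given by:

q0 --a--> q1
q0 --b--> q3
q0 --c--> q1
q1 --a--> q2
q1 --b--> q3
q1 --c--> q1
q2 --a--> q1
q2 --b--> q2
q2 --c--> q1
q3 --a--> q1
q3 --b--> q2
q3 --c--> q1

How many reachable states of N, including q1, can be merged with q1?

1

Start with accepting vs non-accepting: {q0,q2,q3} | {q1}.
Stable partition: {q0,q2,q3} | {q1} — 2 equivalence classes.
State q1 belongs to the block {q1}, which has 1 states.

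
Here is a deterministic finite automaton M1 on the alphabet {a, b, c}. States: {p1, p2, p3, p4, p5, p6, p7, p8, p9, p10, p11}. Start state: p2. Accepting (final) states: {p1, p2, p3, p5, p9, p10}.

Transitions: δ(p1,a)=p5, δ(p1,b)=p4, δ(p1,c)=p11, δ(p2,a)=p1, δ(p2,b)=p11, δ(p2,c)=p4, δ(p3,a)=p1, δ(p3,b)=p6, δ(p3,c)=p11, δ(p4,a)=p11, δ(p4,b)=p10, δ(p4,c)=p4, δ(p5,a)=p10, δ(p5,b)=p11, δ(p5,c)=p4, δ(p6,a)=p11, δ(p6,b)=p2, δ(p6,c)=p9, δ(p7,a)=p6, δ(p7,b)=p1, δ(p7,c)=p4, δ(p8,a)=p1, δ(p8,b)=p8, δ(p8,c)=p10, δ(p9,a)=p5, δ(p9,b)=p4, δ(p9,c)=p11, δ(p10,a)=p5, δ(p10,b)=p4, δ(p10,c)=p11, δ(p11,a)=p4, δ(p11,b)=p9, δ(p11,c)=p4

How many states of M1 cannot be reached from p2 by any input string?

4

BFS from p2 reaches {p1, p2, p4, p5, p9, p10, p11}; the 4 state(s) p3, p6, p7, p8 are never visited.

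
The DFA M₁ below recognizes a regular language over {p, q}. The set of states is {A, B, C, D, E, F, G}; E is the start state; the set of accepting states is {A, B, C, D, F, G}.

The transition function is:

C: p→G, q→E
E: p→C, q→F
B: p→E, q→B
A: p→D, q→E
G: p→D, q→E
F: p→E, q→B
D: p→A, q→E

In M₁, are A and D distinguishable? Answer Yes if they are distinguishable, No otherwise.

No

P0 = {A,B,C,D,F,G} | {E}.
Split {A,B,C,D,F,G} by δ(·,p) → {A,C,D,G} and {B,F}.
Stable partition: {A,C,D,G} | {E} | {B,F} — 3 equivalence classes.
A and D lie in the same block of the stable partition, so they are equivalent — no string distinguishes them.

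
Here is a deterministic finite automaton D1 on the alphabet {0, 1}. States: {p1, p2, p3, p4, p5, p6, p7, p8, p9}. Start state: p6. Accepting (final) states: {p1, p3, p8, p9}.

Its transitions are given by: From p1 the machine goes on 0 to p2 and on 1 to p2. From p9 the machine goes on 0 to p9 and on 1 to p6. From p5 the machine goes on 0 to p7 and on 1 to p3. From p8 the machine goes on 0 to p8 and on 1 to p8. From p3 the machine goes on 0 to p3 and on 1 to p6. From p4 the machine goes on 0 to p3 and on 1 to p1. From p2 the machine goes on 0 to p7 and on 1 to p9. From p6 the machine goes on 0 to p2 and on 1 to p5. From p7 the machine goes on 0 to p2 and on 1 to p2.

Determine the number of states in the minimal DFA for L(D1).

3

Reachable states from the start: {p2,p3,p5,p6,p7,p9}. Unreachable: {p1,p4,p8} — drop them.
Start with accepting vs non-accepting: {p3,p9} | {p2,p5,p6,p7}.
On input 1, block {p2,p5,p6,p7} splits into {p2,p5} and {p6,p7}.
Stable partition: {p3,p9} | {p2,p5} | {p6,p7} — 3 equivalence classes.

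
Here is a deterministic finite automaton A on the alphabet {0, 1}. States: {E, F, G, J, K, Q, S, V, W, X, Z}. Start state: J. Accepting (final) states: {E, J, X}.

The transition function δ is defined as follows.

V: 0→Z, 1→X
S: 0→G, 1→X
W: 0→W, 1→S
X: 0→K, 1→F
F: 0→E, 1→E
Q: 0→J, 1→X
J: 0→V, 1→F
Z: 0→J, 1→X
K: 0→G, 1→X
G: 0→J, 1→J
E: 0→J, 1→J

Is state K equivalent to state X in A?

Reachable states from the start: {E,F,G,J,K,V,X,Z}. Unreachable: {Q,S,W} — drop them.
P0 = {E,J,X} | {F,G,K,V,Z}.
On input 0, block {E,J,X} splits into {J,X} and {E}.
Refine {F,G,K,V,Z} on symbol 0: members go to different blocks, giving {K,V} and {G,Z} and {F}.
Stable partition: {J,X} | {K,V} | {E} | {G,Z} | {F} — 5 equivalence classes.
K and X end up in different blocks, so they are distinguishable. For instance, the string 'ε' is accepted from only X.

No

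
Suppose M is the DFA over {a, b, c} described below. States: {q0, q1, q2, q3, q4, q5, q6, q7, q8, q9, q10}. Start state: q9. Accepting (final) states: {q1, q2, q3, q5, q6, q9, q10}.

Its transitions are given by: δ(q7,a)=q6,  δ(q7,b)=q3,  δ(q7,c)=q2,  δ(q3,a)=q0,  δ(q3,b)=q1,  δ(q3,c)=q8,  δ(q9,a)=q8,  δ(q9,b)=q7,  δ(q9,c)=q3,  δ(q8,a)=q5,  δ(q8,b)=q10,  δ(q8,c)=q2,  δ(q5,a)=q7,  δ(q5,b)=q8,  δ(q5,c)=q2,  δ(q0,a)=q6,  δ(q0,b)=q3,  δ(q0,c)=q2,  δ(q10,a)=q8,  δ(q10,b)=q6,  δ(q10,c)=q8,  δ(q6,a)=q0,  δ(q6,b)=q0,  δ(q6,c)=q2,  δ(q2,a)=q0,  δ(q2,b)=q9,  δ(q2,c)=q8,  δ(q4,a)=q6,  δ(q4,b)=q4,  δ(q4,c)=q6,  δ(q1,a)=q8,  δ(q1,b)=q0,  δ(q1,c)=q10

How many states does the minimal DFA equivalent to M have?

Reachable states from the start: {q0,q1,q2,q3,q5,q6,q7,q8,q9,q10}. Unreachable: {q4} — drop them.
Start with accepting vs non-accepting: {q1,q2,q3,q5,q6,q9,q10} | {q0,q7,q8}.
On input b, block {q1,q2,q3,q5,q6,q9,q10} splits into {q1,q5,q6,q9} and {q2,q3,q10}.
No further refinement is possible. Final partition (3 blocks): {q1,q5,q6,q9} | {q0,q7,q8} | {q2,q3,q10}.

3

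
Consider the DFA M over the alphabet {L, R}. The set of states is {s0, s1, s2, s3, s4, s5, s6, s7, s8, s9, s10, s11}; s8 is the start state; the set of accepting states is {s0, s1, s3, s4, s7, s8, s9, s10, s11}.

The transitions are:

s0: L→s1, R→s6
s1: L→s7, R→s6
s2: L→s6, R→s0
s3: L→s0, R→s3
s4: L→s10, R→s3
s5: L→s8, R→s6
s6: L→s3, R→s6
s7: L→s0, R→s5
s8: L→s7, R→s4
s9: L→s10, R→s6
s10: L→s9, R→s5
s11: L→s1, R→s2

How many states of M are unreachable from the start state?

BFS from s8 reaches {s0, s1, s3, s4, s5, s6, s7, s8, s9, s10}; the 2 state(s) s2, s11 are never visited.

2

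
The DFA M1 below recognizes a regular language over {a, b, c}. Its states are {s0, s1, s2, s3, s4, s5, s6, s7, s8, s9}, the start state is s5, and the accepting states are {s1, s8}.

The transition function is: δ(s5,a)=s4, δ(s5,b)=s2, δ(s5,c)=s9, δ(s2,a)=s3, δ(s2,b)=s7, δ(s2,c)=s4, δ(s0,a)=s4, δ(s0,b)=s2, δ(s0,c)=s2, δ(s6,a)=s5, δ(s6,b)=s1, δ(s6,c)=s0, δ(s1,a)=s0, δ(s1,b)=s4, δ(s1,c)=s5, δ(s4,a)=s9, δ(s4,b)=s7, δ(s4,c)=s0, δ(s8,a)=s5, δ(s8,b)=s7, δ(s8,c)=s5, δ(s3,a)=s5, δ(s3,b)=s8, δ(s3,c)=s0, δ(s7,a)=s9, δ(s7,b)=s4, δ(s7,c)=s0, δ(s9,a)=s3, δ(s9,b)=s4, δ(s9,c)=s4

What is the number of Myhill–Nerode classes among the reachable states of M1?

Reachable states from the start: {s0,s2,s3,s4,s5,s7,s8,s9}. Unreachable: {s1,s6} — drop them.
Start with accepting vs non-accepting: {s8} | {s0,s2,s3,s4,s5,s7,s9}.
On input b, block {s0,s2,s3,s4,s5,s7,s9} splits into {s0,s2,s4,s5,s7,s9} and {s3}.
On input a, block {s0,s2,s4,s5,s7,s9} splits into {s0,s4,s5,s7} and {s2,s9}.
Split {s0,s4,s5,s7} by δ(·,a) → {s0,s5} and {s4,s7}.
The partition is now stable with 5 blocks: {s8} | {s0,s5} | {s3} | {s2,s9} | {s4,s7}.

5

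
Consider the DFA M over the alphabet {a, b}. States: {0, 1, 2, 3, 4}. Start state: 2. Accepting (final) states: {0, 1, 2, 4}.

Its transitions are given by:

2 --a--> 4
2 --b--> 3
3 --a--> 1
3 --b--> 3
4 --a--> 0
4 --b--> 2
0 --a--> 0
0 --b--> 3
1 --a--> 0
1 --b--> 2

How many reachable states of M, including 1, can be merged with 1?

2

Start with accepting vs non-accepting: {0,1,2,4} | {3}.
Split {0,1,2,4} by δ(·,b) → {0,2} and {1,4}.
On input a, block {0,2} splits into {0} and {2}.
No further refinement is possible. Final partition (4 blocks): {0} | {3} | {1,4} | {2}.
State 1 belongs to the block {1,4}, which has 2 states.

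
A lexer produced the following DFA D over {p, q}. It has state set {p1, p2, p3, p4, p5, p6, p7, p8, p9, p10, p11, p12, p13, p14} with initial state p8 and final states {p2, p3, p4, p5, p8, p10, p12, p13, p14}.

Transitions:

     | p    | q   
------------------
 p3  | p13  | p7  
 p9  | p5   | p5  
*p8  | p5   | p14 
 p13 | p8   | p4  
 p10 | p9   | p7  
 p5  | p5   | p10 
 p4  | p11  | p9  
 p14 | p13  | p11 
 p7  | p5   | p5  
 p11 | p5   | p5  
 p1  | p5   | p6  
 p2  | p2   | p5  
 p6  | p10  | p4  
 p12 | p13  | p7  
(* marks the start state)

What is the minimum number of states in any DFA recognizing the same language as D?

6

First remove the unreachable states {p1,p2,p3,p6,p12}; 9 states remain.
P0 = {p4,p5,p8,p10,p13,p14} | {p7,p9,p11}.
Refine {p4,p5,p8,p10,p13,p14} on symbol p: members go to different blocks, giving {p5,p8,p13,p14} and {p4,p10}.
On input q, block {p5,p8,p13,p14} splits into {p5,p13} and {p8} and {p14}.
Split {p5,p13} by δ(·,p) → {p5} and {p13}.
No further refinement is possible. Final partition (6 blocks): {p5} | {p7,p9,p11} | {p4,p10} | {p8} | {p14} | {p13}.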